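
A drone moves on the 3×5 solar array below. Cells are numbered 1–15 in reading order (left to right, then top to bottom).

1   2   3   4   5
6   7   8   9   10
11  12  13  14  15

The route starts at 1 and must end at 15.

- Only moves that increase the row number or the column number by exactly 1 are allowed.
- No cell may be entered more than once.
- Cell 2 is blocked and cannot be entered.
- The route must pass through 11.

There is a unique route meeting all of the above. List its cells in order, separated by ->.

Moves only go right or down, so the column and row indices never decrease.
Route from 1: 2× down (reaching 11), 4× right (reaching 15) — 6 moves in all.
Check: all required cells visited.

1 -> 6 -> 11 -> 12 -> 13 -> 14 -> 15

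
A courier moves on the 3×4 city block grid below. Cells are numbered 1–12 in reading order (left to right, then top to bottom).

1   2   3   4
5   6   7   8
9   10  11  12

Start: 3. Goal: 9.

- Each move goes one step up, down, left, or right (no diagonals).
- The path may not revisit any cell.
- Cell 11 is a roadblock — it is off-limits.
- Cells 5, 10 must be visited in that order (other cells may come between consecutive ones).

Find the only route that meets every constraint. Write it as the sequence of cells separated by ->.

The waypoints must appear in the order 5, 10, with no cell reused.
Route from 3: 2× left (reaching 1), down to 5, right to 6, down to 10, left to 9 — 6 moves in all.
Check: order respected (5 at step 3, 10 at step 5).

3 -> 2 -> 1 -> 5 -> 6 -> 10 -> 9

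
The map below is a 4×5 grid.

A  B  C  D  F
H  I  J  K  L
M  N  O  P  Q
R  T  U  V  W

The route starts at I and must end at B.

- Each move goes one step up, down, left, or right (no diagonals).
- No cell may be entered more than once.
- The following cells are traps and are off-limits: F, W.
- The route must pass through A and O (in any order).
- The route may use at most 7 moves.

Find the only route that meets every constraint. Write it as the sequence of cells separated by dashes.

Any route must reach A and O and still end at B within 7 moves, so the order of the required stops is forced.
Route from I: right 1 to J, down 1 to O, left 2 to M, up 2 to A, right 1 to B — 7 moves in all.
Check: all required cells visited; 7 ≤ 7 moves.

I - J - O - N - M - H - A - B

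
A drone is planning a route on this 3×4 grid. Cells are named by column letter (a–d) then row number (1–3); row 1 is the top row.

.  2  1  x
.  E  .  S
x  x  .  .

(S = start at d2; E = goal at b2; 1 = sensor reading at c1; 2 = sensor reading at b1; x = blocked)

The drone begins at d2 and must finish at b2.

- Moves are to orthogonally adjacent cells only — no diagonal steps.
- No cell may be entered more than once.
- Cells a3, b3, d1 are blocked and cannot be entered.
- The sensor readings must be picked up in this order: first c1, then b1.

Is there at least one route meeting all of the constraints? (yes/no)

yes

One route that works: d2 → c2 → c1 → b1 → b2.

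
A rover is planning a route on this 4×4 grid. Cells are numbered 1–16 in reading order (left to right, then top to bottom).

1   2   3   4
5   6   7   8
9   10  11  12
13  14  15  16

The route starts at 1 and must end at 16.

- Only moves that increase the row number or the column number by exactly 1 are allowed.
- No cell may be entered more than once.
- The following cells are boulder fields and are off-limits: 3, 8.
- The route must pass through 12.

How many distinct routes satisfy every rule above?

A right/down-only route from 1 to 16 makes exactly 3 down-moves and 3 right-moves in some order.
With no other constraints that would be C(6,3) = 20 routes.
Split at 12 and multiply the segment counts (each segment already excludes blocked cells): 1→12: 5; 12→16: 1; product = 5.
That gives 5 routes.

5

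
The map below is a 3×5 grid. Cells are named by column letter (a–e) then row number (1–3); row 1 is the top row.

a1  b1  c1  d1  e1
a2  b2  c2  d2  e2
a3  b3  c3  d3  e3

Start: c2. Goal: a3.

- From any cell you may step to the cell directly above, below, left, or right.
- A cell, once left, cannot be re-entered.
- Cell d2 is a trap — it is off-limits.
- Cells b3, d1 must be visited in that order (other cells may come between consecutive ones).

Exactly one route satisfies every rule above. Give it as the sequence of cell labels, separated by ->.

c2 -> b2 -> b3 -> c3 -> d3 -> e3 -> e2 -> e1 -> d1 -> c1 -> b1 -> a1 -> a2 -> a3

The waypoints must appear in the order b3, d1, with no cell reused.
Route from c2: left 1 to b2, down 1 to b3, right 3 to e3, up 2 to e1, left 4 to a1, down 2 to a3 — 13 moves in all.
Check: order respected (b3 at step 2, d1 at step 8).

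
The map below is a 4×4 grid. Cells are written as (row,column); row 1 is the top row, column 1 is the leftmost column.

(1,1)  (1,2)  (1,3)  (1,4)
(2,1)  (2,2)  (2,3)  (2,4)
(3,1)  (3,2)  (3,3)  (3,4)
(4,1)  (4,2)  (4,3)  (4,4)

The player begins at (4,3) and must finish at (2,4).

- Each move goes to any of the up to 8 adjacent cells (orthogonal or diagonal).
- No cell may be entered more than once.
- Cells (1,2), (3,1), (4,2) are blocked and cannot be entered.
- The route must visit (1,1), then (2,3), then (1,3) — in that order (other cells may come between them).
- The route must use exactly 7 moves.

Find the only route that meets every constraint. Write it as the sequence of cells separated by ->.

The waypoints must appear in the order (1,1), (2,3), (1,3), with no cell reused.
Route from (4,3): up-left 2 to (2,1), up 1 to (1,1), down-right 1 to (2,2), right 1 to (2,3), up 1 to (1,3), down-right 1 to (2,4) — 7 moves in all.
Check: order respected ((1,1) at step 3, (2,3) at step 5, (1,3) at step 6); 7 moves as required.

(4,3) -> (3,2) -> (2,1) -> (1,1) -> (2,2) -> (2,3) -> (1,3) -> (2,4)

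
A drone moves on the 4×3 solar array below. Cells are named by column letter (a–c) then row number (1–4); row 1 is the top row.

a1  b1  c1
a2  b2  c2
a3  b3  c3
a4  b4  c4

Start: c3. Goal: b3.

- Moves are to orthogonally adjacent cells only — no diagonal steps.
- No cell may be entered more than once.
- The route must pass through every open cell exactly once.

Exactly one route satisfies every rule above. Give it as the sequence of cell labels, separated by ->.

Need to visit all 12 open cells exactly once, starting at c3 and ending at b3.
Cell c1 has only two open neighbours (c2 and b1), so the path must pass straight through it: one of those is the cell it's entered from and the other is where it exits.
Route from c3: down to c4, 2× left (reaching a4), 3× up (reaching a1), 2× right (reaching c1), down to c2, left to b2, down to b3 — 11 moves in all.
Check: all 12 open cells covered.

c3 -> c4 -> b4 -> a4 -> a3 -> a2 -> a1 -> b1 -> c1 -> c2 -> b2 -> b3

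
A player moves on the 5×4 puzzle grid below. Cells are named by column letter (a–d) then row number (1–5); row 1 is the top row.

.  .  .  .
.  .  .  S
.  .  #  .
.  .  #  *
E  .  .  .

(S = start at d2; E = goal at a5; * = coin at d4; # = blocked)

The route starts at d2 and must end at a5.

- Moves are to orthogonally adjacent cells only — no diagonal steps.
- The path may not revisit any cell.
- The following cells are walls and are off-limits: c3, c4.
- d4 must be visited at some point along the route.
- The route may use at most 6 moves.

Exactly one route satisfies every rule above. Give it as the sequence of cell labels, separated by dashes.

The budget equals the shortest possible length, so every move has to be on a shortest route through the required cells.
Route from d2: 3× down (reaching d5), 3× left (reaching a5) — 6 moves in all.
Check: all required cells visited; 6 ≤ 6 moves.

d2 - d3 - d4 - d5 - c5 - b5 - a5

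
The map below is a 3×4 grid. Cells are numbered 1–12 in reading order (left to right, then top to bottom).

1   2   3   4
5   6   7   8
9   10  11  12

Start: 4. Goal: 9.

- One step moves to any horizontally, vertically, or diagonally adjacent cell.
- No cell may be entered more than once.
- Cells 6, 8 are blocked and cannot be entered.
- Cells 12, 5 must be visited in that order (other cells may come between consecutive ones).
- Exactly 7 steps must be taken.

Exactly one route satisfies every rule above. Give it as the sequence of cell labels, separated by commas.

4, 3, 7, 12, 11, 10, 5, 9

The waypoints must appear in the order 12, 5, with no cell reused.
Route from 4: left to 3, down to 7, down-right to 12, 2× left (reaching 10), up-left to 5, down to 9 — 7 moves in all.
Check: order respected (12 at step 3, 5 at step 6); 7 moves as required.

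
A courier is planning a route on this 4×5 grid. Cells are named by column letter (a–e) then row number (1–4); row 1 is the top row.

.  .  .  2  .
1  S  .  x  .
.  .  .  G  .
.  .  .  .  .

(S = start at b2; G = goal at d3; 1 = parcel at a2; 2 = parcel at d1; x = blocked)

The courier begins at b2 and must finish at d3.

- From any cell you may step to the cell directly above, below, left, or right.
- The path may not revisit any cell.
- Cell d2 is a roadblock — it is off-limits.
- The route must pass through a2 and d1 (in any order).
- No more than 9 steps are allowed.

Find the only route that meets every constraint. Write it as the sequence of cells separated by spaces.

b2 a2 a1 b1 c1 d1 e1 e2 e3 d3

The 9-move cap with required stops at a2, d1 leaves no slack for detours.
Route from b2: left to a2, up to a1, 4× right (reaching e1), 2× down (reaching e3), left to d3 — 9 moves in all.
Check: all required cells visited; 9 ≤ 9 moves.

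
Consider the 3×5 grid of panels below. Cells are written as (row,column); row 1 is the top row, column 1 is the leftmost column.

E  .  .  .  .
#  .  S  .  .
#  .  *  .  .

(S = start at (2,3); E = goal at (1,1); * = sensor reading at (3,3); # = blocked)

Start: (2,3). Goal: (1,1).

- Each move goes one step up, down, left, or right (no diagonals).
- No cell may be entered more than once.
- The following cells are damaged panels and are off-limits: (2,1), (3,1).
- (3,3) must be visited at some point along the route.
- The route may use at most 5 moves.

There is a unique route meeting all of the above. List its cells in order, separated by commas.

(2,3), (3,3), (3,2), (2,2), (1,2), (1,1)

Any route must reach (3,3) and still end at (1,1) within 5 moves, so the order of the required stops is forced.
Route from (2,3): down to (3,3), left to (3,2), 2× up (reaching (1,2)), left to (1,1) — 5 moves in all.
Check: all required cells visited; 5 ≤ 5 moves.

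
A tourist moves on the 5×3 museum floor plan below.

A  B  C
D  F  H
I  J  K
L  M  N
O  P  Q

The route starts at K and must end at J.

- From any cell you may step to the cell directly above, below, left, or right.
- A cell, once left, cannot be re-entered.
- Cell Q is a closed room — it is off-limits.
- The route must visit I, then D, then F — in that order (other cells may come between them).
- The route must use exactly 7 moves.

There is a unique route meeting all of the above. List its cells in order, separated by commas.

K, N, M, L, I, D, F, J

The waypoints must appear in the order I, D, F, with no cell reused.
Route from K: down to N, 2× left (reaching L), 2× up (reaching D), right to F, down to J — 7 moves in all.
Check: order respected (I at step 4, D at step 5, F at step 6); 7 moves as required.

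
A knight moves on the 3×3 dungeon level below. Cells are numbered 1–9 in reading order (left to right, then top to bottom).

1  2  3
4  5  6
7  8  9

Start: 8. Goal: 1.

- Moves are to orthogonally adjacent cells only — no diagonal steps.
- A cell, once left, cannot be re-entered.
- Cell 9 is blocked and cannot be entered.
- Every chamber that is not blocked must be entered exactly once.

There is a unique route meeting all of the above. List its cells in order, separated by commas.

Need to visit all 8 open cells exactly once, starting at 8 and ending at 1.
Cell 3 has only two open neighbours (6 and 2), so the path must pass straight through it: one of those is the cell it's entered from and the other is where it exits.
Route from 8: left to 7, up to 4, 2× right (reaching 6), up to 3, 2× left (reaching 1) — 7 moves in all.
Check: all 8 open cells covered.

8, 7, 4, 5, 6, 3, 2, 1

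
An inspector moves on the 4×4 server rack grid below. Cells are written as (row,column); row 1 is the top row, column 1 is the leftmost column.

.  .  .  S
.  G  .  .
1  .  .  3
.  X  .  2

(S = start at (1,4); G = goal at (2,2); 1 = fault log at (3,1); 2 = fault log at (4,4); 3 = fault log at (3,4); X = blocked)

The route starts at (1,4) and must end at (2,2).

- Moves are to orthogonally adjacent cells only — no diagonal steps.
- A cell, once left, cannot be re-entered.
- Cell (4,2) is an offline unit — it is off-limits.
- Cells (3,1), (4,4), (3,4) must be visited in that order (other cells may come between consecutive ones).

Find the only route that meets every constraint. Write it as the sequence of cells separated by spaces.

The waypoints must appear in the order (3,1), (4,4), (3,4), with no cell reused.
Route from (1,4): left 3 to (1,1), down 2 to (3,1), right 2 to (3,3), down 1 to (4,3), right 1 to (4,4), up 2 to (2,4), left 2 to (2,2) — 13 moves in all.
Check: order respected (1 at step 5, 2 at step 9, 3 at step 10).

(1,4) (1,3) (1,2) (1,1) (2,1) (3,1) (3,2) (3,3) (4,3) (4,4) (3,4) (2,4) (2,3) (2,2)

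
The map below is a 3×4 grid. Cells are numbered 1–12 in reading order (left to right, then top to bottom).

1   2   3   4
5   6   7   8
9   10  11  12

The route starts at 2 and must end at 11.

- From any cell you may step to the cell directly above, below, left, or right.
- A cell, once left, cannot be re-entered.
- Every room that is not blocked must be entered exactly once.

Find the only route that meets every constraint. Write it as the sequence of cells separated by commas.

Need to visit all 12 open cells exactly once, starting at 2 and ending at 11.
Cell 12 has only two open neighbours (8 and 11), so the path must pass straight through it: one of those is the cell it's entered from and the other is where it exits.
Route from 2: left to 1, 2× down (reaching 9), right to 10, up to 6, right to 7, up to 3, right to 4, 2× down (reaching 12), left to 11 — 11 moves in all.
Check: all 12 open cells covered.

2, 1, 5, 9, 10, 6, 7, 3, 4, 8, 12, 11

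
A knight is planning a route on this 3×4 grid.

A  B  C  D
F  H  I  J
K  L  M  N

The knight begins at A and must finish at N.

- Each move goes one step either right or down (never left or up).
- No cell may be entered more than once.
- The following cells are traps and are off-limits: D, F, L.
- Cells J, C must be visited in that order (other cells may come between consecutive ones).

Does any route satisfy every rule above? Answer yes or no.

C lies above J, so going from J to C would need an upward move — but moves only go right/down, so J cannot be visited before C.

no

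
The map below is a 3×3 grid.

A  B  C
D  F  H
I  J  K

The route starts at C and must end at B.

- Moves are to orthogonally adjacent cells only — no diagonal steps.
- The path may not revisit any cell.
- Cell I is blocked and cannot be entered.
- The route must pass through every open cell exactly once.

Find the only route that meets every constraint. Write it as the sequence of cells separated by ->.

C -> H -> K -> J -> F -> D -> A -> B

Need to visit all 8 open cells exactly once, starting at C and ending at B.
Cell K has only two open neighbours (H and J), so the path must pass straight through it: one of those is the cell it's entered from and the other is where it exits.
Route from C: 2× down (reaching K), left to J, up to F, left to D, up to A, right to B — 7 moves in all.
Check: all 8 open cells covered.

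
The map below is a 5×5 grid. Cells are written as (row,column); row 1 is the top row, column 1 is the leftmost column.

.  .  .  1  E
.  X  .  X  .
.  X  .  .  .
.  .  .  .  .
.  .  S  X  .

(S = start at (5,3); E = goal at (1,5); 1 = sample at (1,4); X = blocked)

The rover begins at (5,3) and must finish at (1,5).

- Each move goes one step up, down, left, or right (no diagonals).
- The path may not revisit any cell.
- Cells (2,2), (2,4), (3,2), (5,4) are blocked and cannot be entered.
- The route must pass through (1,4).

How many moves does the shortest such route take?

Any route passes through (1,4) somewhere between (5,3) and (1,5). Summing Manhattan distances along the two legs ((5,3) → (1,4) → (1,5)) gives a lower bound of 5 + 1 = 6 moves.
A route of 6 moves achieves this: (5,3) → (4,3) → (3,3) → (2,3) → (1,3) → (1,4) → (1,5).
Since 6 matches the lower bound, it is optimal.

6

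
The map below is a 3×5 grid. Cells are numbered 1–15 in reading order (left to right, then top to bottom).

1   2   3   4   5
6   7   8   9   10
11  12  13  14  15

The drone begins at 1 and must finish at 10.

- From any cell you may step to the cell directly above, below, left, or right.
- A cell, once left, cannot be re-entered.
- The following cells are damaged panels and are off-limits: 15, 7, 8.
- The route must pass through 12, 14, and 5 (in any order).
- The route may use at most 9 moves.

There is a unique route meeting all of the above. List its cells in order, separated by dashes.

1 - 6 - 11 - 12 - 13 - 14 - 9 - 4 - 5 - 10

Any route must reach 12, 14, and 5 and still end at 10 within 9 moves, so the order of the required stops is forced.
Route from 1: down 2 to 11, right 3 to 14, up 2 to 4, right 1 to 5, down 1 to 10 — 9 moves in all.
Check: all required cells visited; 9 ≤ 9 moves.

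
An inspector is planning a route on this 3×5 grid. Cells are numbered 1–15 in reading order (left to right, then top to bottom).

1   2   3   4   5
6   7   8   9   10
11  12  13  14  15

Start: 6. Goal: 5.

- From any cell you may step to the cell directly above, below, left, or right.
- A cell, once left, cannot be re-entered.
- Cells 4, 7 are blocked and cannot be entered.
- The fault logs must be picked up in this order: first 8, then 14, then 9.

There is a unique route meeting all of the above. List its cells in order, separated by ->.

The waypoints must appear in the order 8, 14, 9, with no cell reused.
Route from 6: up 1 to 1, right 2 to 3, down 2 to 13, right 1 to 14, up 1 to 9, right 1 to 10, up 1 to 5 — 9 moves in all.
Check: order respected (8 at step 4, 14 at step 6, 9 at step 7).

6 -> 1 -> 2 -> 3 -> 8 -> 13 -> 14 -> 9 -> 10 -> 5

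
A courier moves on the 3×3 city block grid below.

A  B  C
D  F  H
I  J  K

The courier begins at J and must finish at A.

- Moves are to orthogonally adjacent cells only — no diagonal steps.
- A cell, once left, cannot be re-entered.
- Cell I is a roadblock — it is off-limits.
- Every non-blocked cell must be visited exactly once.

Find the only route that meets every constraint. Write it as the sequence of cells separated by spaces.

J K H C B F D A

Need to visit all 8 open cells exactly once, starting at J and ending at A.
Cell D has only two open neighbours (A and F), so the path must pass straight through it: one of those is the cell it's entered from and the other is where it exits.
Route from J: right to K, 2× up (reaching C), left to B, down to F, left to D, up to A — 7 moves in all.
Check: all 8 open cells covered.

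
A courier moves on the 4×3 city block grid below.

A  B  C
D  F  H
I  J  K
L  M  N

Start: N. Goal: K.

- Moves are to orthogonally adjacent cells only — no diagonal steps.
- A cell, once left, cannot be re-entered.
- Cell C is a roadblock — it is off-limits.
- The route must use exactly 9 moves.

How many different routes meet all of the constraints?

3

Need simple routes of exactly 9 moves from N to K (Manhattan distance 1, so 4 moves are spent on a detour and 4 undoing it).
Enumerating: N M J I D A B F H K | N M L I D A B F J K | N M L I D A B F H K.
That gives 3 routes.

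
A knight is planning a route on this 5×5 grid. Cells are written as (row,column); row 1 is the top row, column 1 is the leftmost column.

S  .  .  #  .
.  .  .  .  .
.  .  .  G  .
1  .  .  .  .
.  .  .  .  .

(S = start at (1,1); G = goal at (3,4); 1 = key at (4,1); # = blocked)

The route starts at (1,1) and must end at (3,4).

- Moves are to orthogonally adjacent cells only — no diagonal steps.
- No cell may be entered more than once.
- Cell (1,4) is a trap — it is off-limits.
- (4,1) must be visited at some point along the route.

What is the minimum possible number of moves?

Any route passes through (4,1) somewhere between (1,1) and (3,4). Summing Manhattan distances along the two legs ((1,1) → (4,1) → (3,4)) gives a lower bound of 3 + 4 = 7 moves.
A route of 7 moves achieves this: (1,1) → (2,1) → (3,1) → (4,1) → (4,2) → (3,2) → (3,3) → (3,4).
Since 7 matches the lower bound, it is optimal.

7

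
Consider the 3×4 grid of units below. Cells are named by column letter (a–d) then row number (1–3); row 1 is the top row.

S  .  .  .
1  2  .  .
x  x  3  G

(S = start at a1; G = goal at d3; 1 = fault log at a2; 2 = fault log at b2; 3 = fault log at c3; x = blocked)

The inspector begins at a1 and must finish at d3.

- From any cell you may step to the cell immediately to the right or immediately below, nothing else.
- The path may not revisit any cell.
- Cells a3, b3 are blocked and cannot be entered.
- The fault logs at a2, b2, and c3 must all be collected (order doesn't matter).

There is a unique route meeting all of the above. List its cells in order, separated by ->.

Moves only go right or down, so the column and row indices never decrease.
Route from a1: down 1 to a2, right 2 to c2, down 1 to c3, right 1 to d3 — 5 moves in all.
Check: all required cells visited.

a1 -> a2 -> b2 -> c2 -> c3 -> d3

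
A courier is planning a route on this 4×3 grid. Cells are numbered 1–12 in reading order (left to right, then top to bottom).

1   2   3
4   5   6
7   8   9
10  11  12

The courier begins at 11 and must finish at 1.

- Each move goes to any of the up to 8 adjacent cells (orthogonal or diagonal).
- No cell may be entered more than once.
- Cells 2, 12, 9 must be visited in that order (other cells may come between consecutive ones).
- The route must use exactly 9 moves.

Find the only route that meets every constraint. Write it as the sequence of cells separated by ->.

11 -> 7 -> 4 -> 2 -> 6 -> 8 -> 12 -> 9 -> 5 -> 1

The waypoints must appear in the order 2, 12, 9, with no cell reused.
Route from 11: up-left 1 to 7, up 1 to 4, up-right 1 to 2, down-right 1 to 6, down-left 1 to 8, down-right 1 to 12, up 1 to 9, up-left 2 to 1 — 9 moves in all.
Check: order respected (2 at step 3, 12 at step 6, 9 at step 7); 9 moves as required.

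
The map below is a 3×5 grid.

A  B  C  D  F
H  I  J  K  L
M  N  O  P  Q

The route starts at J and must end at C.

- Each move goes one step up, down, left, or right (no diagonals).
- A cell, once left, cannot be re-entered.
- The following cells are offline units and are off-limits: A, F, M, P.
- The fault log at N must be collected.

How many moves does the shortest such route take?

5

Any route passes through N somewhere between J and C. Summing Manhattan distances along the two legs (J → N → C) gives a lower bound of 2 + 3 = 5 moves.
A route of 5 moves achieves this: J → O → N → I → B → C.
Since 5 matches the lower bound, it is optimal.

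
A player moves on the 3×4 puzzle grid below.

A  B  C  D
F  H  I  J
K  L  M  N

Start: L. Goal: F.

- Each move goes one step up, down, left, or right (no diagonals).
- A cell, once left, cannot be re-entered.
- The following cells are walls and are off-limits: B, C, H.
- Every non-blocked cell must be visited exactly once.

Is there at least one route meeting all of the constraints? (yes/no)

no

Cell A has only one open neighbour but is neither the start nor the goal, so a Hamiltonian route would have to both enter and leave it through the same neighbour — impossible without revisiting.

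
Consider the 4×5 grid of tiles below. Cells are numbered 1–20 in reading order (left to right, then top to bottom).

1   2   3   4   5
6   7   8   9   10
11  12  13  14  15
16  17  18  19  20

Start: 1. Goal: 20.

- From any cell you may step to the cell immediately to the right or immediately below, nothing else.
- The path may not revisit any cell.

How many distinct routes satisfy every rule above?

35

A right/down-only route from 1 to 20 makes exactly 3 down-moves and 4 right-moves in some order.
With no other constraints that would be C(7,3) = 35 routes.
That gives 35 routes.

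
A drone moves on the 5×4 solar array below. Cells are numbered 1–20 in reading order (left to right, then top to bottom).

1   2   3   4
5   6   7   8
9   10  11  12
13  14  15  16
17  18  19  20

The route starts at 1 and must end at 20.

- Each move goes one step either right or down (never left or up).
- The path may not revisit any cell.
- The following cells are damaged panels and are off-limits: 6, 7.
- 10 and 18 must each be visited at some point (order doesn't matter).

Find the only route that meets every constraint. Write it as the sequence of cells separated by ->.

Moves only go right or down, so the column and row indices never decrease.
Route from 1: 2× down (reaching 9), right to 10, 2× down (reaching 18), 2× right (reaching 20) — 7 moves in all.
Check: all required cells visited.

1 -> 5 -> 9 -> 10 -> 14 -> 18 -> 19 -> 20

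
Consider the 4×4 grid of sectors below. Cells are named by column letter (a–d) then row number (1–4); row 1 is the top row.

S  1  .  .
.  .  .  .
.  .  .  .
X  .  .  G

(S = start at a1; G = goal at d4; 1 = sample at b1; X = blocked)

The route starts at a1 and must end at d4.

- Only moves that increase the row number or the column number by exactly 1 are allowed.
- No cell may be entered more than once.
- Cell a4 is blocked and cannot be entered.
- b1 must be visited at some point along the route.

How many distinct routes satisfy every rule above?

A right/down-only route from a1 to d4 makes exactly 3 down-moves and 3 right-moves in some order.
With no other constraints that would be C(6,3) = 20 routes.
Split at b1 and multiply the segment counts (each segment already excludes blocked cells): a1→b1: 1; b1→d4: 10; product = 10.
That gives 10 routes.

10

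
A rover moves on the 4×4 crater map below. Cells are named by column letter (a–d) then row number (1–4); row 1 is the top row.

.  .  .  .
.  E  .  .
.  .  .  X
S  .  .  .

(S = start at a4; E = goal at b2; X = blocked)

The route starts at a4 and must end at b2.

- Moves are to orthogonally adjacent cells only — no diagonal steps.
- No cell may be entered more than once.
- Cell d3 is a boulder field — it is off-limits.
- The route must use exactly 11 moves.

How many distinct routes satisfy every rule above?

10

Need simple routes of exactly 11 moves from a4 to b2 (Manhattan distance 3, so 4 moves are spent on a detour and 4 undoing it).
Branch systematically from the start, pruning whenever the remaining move budget drops below the Manhattan distance to b2 or differs from it in parity. Grouping the completions by first move — via a3: 5; via b4: 5 — and summing: 5 + 5 = 10.
That gives 10 routes.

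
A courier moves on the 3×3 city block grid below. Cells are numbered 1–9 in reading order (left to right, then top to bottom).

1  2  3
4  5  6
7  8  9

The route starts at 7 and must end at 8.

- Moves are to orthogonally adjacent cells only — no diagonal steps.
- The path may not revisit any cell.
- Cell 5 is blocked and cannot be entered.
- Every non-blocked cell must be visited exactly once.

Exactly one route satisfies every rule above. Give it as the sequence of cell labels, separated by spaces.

Need to visit all 8 open cells exactly once, starting at 7 and ending at 8.
Cell 6 has only two open neighbours (3 and 9), so the path must pass straight through it: one of those is the cell it's entered from and the other is where it exits.
Route from 7: 2× up (reaching 1), 2× right (reaching 3), 2× down (reaching 9), left to 8 — 7 moves in all.
Check: all 8 open cells covered.

7 4 1 2 3 6 9 8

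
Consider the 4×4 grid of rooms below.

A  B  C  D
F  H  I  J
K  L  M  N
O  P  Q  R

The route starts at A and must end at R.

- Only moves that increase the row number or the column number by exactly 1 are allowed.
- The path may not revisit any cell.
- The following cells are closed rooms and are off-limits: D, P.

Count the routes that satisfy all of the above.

A right/down-only route from A to R makes exactly 3 down-moves and 3 right-moves in some order.
With no other constraints that would be C(6,3) = 20 routes.
Subtract routes through each blocked cell (inclusion–exclusion for overlaps): − through D: 1 − through P: 4 → 15.
That gives 15 routes.

15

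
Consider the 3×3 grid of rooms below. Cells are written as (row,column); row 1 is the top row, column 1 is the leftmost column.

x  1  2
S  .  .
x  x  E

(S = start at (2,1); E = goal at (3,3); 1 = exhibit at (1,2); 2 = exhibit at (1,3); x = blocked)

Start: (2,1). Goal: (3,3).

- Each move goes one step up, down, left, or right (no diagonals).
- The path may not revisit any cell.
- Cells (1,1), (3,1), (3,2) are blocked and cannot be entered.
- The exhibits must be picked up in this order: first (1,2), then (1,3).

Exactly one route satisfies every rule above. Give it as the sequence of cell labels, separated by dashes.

(2,1) - (2,2) - (1,2) - (1,3) - (2,3) - (3,3)

The waypoints must appear in the order (1,2), (1,3), with no cell reused.
Route from (2,1): right to (2,2), up to (1,2), right to (1,3), 2× down (reaching (3,3)) — 5 moves in all.
Check: order respected (1 at step 2, 2 at step 3).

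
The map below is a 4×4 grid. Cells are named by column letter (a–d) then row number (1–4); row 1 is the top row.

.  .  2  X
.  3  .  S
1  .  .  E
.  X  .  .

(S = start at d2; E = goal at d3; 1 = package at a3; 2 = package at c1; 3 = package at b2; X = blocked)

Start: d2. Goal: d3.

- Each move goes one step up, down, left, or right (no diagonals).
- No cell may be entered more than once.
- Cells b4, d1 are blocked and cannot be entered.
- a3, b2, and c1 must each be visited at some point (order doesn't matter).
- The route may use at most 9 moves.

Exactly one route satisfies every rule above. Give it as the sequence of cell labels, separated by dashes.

d2 - c2 - c1 - b1 - b2 - a2 - a3 - b3 - c3 - d3

The budget equals the shortest possible length, so every move has to be on a shortest route through the required cells.
Route from d2: left 1 to c2, up 1 to c1, left 1 to b1, down 1 to b2, left 1 to a2, down 1 to a3, right 3 to d3 — 9 moves in all.
Check: all required cells visited; 9 ≤ 9 moves.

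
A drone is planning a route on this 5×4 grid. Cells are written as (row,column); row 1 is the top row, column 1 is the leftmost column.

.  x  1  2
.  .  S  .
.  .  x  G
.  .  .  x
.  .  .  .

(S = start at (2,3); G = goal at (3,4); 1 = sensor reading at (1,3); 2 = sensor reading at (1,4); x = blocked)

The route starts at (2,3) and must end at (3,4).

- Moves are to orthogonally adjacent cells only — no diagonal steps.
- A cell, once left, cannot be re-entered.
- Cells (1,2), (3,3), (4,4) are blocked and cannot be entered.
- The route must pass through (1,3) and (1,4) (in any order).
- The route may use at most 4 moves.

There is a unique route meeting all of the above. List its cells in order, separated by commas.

(2,3), (1,3), (1,4), (2,4), (3,4)

The 4-move cap with required stops at (1,3), (1,4) leaves no slack for detours.
Route from (2,3): up 1 to (1,3), right 1 to (1,4), down 2 to (3,4) — 4 moves in all.
Check: all required cells visited; 4 ≤ 4 moves.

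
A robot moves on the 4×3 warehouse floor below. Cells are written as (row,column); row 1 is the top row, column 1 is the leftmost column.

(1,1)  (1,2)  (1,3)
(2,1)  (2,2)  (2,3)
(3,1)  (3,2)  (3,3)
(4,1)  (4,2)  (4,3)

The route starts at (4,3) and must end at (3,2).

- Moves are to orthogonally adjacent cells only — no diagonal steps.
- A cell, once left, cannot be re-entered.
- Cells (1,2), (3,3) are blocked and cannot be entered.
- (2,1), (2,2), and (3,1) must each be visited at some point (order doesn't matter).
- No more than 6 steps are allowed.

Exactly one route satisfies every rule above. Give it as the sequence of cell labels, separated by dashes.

(4,3) - (4,2) - (4,1) - (3,1) - (2,1) - (2,2) - (3,2)

Any route must reach (2,1), (2,2), and (3,1) and still end at (3,2) within 6 moves, so the order of the required stops is forced.
Route from (4,3): left 2 to (4,1), up 2 to (2,1), right 1 to (2,2), down 1 to (3,2) — 6 moves in all.
Check: all required cells visited; 6 ≤ 6 moves.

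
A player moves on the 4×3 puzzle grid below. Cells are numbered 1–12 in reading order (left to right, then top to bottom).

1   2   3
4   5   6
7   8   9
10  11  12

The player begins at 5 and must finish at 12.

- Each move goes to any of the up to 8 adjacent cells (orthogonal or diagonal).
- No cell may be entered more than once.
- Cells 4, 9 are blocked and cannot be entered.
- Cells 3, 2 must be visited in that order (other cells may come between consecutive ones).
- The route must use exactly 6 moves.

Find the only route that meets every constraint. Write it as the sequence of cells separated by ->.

5 -> 3 -> 2 -> 6 -> 8 -> 11 -> 12

The waypoints must appear in the order 3, 2, with no cell reused.
Route from 5: up-right to 3, left to 2, down-right to 6, down-left to 8, down to 11, right to 12 — 6 moves in all.
Check: order respected (3 at step 1, 2 at step 2); 6 moves as required.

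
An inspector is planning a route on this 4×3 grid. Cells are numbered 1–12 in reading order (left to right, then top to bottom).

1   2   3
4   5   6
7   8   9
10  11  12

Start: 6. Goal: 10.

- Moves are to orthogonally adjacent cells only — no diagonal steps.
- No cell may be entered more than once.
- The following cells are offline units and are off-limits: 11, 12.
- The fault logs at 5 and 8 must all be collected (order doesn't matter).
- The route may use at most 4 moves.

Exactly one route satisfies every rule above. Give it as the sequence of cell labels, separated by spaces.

6 5 8 7 10

The 4-move cap with required stops at 5, 8 leaves no slack for detours.
Route from 6: left to 5, down to 8, left to 7, down to 10 — 4 moves in all.
Check: all required cells visited; 4 ≤ 4 moves.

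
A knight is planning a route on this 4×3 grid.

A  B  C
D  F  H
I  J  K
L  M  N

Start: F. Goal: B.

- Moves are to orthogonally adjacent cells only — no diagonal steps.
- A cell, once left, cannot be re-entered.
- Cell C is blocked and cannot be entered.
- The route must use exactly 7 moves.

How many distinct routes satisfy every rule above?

Need simple routes of exactly 7 moves from F to B (Manhattan distance 1, so 3 moves are spent on a detour and 3 undoing it).
Enumerating: F J M L I D A B | F H K J I D A B.
That gives 2 routes.

2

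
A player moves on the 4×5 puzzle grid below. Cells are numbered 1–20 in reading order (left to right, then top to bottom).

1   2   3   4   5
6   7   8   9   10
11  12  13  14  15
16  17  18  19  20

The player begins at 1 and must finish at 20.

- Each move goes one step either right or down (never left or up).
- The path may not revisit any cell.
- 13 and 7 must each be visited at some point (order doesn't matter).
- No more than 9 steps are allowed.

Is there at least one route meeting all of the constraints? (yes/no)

yes

One route that works: 1 → 6 → 7 → 12 → 13 → 18 → 19 → 20.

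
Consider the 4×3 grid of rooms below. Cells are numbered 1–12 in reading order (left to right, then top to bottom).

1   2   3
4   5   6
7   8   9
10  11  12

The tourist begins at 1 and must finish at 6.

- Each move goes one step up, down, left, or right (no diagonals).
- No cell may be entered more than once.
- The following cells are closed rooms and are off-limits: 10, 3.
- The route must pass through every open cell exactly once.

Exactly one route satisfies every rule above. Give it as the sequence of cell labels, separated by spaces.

1 2 5 4 7 8 11 12 9 6

Need to visit all 10 open cells exactly once, starting at 1 and ending at 6.
Cell 12 has only two open neighbours (9 and 11), so the path must pass straight through it: one of those is the cell it's entered from and the other is where it exits.
Route from 1: right to 2, down to 5, left to 4, down to 7, right to 8, down to 11, right to 12, 2× up (reaching 6) — 9 moves in all.
Check: all 10 open cells covered.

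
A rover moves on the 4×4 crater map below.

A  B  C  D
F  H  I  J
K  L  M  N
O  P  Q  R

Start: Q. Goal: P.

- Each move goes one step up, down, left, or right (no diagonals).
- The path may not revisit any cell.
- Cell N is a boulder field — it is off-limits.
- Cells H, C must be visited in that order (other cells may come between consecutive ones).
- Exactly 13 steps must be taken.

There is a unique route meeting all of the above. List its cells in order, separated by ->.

The waypoints must appear in the order H, C, with no cell reused.
Route from Q: up 1 to M, left 1 to L, up 1 to H, right 2 to J, up 1 to D, left 3 to A, down 3 to O, right 1 to P — 13 moves in all.
Check: order respected (H at step 3, C at step 7); 13 moves as required.

Q -> M -> L -> H -> I -> J -> D -> C -> B -> A -> F -> K -> O -> P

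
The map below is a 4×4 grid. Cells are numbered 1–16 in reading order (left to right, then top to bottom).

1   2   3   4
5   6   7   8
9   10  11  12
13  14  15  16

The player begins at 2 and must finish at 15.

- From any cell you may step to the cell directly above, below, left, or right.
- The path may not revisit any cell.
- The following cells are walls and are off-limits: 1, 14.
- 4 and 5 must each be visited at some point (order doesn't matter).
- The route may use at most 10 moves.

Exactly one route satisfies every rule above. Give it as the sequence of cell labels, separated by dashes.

2 - 3 - 4 - 8 - 7 - 6 - 5 - 9 - 10 - 11 - 15

The 10-move cap with required stops at 4, 5 leaves no slack for detours.
Route from 2: right 2 to 4, down 1 to 8, left 3 to 5, down 1 to 9, right 2 to 11, down 1 to 15 — 10 moves in all.
Check: all required cells visited; 10 ≤ 10 moves.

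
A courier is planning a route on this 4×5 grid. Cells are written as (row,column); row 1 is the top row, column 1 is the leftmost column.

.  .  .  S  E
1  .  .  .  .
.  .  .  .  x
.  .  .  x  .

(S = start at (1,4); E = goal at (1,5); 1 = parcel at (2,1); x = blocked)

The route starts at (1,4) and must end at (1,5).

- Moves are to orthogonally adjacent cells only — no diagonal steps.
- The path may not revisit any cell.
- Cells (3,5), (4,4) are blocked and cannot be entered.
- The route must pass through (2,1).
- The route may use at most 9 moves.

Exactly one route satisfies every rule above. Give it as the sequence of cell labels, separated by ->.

(1,4) -> (1,3) -> (1,2) -> (1,1) -> (2,1) -> (2,2) -> (2,3) -> (2,4) -> (2,5) -> (1,5)

The budget equals the shortest possible length, so every move has to be on a shortest route through the required cells.
Route from (1,4): 3× left (reaching (1,1)), down to (2,1), 4× right (reaching (2,5)), up to (1,5) — 9 moves in all.
Check: all required cells visited; 9 ≤ 9 moves.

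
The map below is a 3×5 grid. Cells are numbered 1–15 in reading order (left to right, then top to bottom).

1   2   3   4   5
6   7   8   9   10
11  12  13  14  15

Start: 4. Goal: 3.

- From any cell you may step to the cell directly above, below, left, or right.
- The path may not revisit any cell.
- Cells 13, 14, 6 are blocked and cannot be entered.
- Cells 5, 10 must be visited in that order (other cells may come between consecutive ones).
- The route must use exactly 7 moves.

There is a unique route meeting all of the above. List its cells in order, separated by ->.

4 -> 5 -> 10 -> 9 -> 8 -> 7 -> 2 -> 3

The waypoints must appear in the order 5, 10, with no cell reused.
Route from 4: right 1 to 5, down 1 to 10, left 3 to 7, up 1 to 2, right 1 to 3 — 7 moves in all.
Check: order respected (5 at step 1, 10 at step 2); 7 moves as required.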